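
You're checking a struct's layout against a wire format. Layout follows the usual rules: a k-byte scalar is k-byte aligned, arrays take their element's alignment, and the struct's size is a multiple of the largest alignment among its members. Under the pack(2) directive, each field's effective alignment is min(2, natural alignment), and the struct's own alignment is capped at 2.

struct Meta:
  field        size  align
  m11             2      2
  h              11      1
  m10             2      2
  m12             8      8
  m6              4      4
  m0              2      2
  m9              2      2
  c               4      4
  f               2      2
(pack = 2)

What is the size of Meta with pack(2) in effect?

0..2  m11  (2B, 2-aligned)
2..13  h  (11B, 1-aligned)
13..14  -- padding (1B)
14..16  m10  (2B, 2-aligned)
16..24  m12  (8B, 2-aligned)
24..28  m6  (4B, 2-aligned)
28..30  m0  (2B, 2-aligned)
30..32  m9  (2B, 2-aligned)
32..36  c  (4B, 2-aligned)
36..38  f  (2B, 2-aligned)
sizeof = 38, alignof = 2

38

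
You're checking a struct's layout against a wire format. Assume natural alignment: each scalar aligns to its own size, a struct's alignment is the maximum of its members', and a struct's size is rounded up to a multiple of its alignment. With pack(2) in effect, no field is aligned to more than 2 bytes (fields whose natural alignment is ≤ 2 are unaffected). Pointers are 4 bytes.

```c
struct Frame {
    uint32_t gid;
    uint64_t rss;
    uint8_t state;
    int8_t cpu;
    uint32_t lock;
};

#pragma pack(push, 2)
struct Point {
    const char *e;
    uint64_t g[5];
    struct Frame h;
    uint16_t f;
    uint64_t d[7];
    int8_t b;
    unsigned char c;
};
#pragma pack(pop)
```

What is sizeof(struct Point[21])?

2688

Frame: @0: gid [4B, align 4] → 4; +4 pad (align 8); @8: rss [8B, align 8] → 16; @16: state [1B, align 1] → 17; @17: cpu [1B, align 1] → 18; +2 pad (align 4); @20: lock [4B, align 4] → 24; size 24, align 8
@0: e [4B, align 2] → 4
@4: g [40B, align 2] → 44
@44: h [24B, align 2] → 68
@68: f [2B, align 2] → 70
@70: d [56B, align 2] → 126
@126: b [1B, align 1] → 127
@127: c [1B, align 1] → 128
size 128, align 2
array of 21: 21 × 128 = 2688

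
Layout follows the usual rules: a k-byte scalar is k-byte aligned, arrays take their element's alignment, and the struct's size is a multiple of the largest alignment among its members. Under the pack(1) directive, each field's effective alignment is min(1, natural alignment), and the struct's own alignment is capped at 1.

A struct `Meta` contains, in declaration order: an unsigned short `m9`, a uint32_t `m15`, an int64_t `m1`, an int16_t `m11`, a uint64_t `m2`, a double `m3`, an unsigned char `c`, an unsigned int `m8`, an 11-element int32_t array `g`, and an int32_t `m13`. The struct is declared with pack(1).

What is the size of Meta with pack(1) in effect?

@0: m9 [2B, align 1] → 2
@2: m15 [4B, align 1] → 6
@6: m1 [8B, align 1] → 14
@14: m11 [2B, align 1] → 16
@16: m2 [8B, align 1] → 24
@24: m3 [8B, align 1] → 32
@32: c [1B, align 1] → 33
@33: m8 [4B, align 1] → 37
@37: g [44B, align 1] → 81
@81: m13 [4B, align 1] → 85
size 85, align 1

85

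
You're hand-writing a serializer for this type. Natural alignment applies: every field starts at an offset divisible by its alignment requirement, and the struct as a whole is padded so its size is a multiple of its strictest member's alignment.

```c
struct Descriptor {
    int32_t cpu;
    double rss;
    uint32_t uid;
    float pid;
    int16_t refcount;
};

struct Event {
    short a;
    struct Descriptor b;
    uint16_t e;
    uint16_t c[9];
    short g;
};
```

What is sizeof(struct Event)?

64

Descriptor: cpu at 0 (size 4, align 4) → ends 4; pad 4 to align 8 for rss; rss at 8 (size 8, align 8) → ends 16; uid at 16 (size 4, align 4) → ends 20; pid at 20 (size 4, align 4) → ends 24; refcount at 24 (size 2, align 2) → ends 26; tail pad 6 to reach multiple of 8; total 32 bytes, alignment 8
a at 0 (size 2, align 2) → ends 2
pad 6 to align 8 for b
b at 8 (size 32, align 8) → ends 40
e at 40 (size 2, align 2) → ends 42
c at 42 (size 18, align 2) → ends 60
g at 60 (size 2, align 2) → ends 62
tail pad 2 to reach multiple of 8
total 64 bytes, alignment 8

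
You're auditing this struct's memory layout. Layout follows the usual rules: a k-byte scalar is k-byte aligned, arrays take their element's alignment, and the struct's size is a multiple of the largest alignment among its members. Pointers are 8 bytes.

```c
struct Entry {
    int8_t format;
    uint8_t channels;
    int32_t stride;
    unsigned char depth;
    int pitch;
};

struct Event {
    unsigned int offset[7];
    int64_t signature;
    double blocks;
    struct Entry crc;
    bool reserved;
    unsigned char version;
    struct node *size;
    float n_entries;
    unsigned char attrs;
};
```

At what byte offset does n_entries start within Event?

80

Entry: format at 0 (size 1, align 1) → ends 1; channels at 1 (size 1, align 1) → ends 2; pad 2 to align 4 for stride; stride at 4 (size 4, align 4) → ends 8; depth at 8 (size 1, align 1) → ends 9; pad 3 to align 4 for pitch; pitch at 12 (size 4, align 4) → ends 16; total 16 bytes, alignment 4
offset at 0 (size 28, align 4) → ends 28
pad 4 to align 8 for signature
signature at 32 (size 8, align 8) → ends 40
blocks at 40 (size 8, align 8) → ends 48
crc at 48 (size 16, align 4) → ends 64
reserved at 64 (size 1, align 1) → ends 65
version at 65 (size 1, align 1) → ends 66
pad 6 to align 8 for size
size at 72 (size 8, align 8) → ends 80
n_entries at 80 (size 4, align 4) → ends 84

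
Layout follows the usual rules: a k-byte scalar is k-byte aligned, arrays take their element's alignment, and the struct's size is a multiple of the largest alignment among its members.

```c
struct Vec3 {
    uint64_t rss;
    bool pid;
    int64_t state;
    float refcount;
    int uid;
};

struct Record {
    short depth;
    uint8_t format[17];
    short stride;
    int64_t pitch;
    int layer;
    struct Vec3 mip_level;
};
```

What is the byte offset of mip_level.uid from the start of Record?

Vec3: rss at 0 (size 8, align 8) → ends 8; pid at 8 (size 1, align 1) → ends 9; pad 7 to align 8 for state; state at 16 (size 8, align 8) → ends 24; refcount at 24 (size 4, align 4) → ends 28; uid at 28 (size 4, align 4) → ends 32; total 32 bytes, alignment 8
depth at 0 (size 2, align 2) → ends 2
format at 2 (size 17, align 1) → ends 19
pad 1 to align 2 for stride
stride at 20 (size 2, align 2) → ends 22
pad 2 to align 8 for pitch
pitch at 24 (size 8, align 8) → ends 32
layer at 32 (size 4, align 4) → ends 36
pad 4 to align 8 for mip_level
mip_level at 40 (size 32, align 8) → ends 72
within Vec3: uid at 28
40 + 28 = 68

68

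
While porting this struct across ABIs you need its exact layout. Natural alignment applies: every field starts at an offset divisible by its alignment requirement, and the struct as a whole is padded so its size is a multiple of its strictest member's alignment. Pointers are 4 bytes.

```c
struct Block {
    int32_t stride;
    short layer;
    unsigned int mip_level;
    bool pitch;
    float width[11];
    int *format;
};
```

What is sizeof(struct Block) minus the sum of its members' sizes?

5

stride at 0 (size 4, align 4) → ends 4
layer at 4 (size 2, align 2) → ends 6
pad 2 to align 4 for mip_level
mip_level at 8 (size 4, align 4) → ends 12
pitch at 12 (size 1, align 1) → ends 13
pad 3 to align 4 for width
width at 16 (size 44, align 4) → ends 60
format at 60 (size 4, align 4) → ends 64
total 64 bytes, alignment 4
data bytes 59, size 64 → padding 5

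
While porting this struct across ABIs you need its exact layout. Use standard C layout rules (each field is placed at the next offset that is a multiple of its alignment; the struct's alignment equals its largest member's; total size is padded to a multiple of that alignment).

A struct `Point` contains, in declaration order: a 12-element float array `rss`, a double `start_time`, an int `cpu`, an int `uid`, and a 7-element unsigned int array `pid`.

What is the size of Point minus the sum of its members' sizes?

rss at 0 (size 48, align 4) → ends 48
start_time at 48 (size 8, align 8) → ends 56
cpu at 56 (size 4, align 4) → ends 60
uid at 60 (size 4, align 4) → ends 64
pid at 64 (size 28, align 4) → ends 92
tail pad 4 to reach multiple of 8
total 96 bytes, alignment 8
data bytes 92, size 96 → padding 4

4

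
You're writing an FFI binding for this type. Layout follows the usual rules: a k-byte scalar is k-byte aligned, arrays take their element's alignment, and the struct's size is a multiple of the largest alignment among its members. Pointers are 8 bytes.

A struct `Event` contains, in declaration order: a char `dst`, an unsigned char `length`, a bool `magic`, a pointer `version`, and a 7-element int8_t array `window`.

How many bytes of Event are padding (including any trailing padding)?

0..1  dst  (1B, 1-aligned)
1..2  length  (1B, 1-aligned)
2..3  magic  (1B, 1-aligned)
3..8  -- padding (5B)
8..16  version  (8B, 8-aligned)
16..23  window  (7B, 1-aligned)
23..24  -- tail padding (1B)
sizeof = 24, alignof = 8
data bytes 18, size 24 → padding 6

6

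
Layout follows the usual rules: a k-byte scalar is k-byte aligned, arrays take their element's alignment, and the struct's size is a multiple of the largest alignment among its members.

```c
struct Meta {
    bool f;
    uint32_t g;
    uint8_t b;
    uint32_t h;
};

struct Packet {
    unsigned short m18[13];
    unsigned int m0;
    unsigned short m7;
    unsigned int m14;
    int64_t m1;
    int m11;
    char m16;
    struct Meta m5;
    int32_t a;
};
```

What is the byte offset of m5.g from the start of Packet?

Meta: @0: f [1B, align 1] → 1; +3 pad (align 4); @4: g [4B, align 4] → 8; @8: b [1B, align 1] → 9; +3 pad (align 4); @12: h [4B, align 4] → 16; size 16, align 4
@0: m18 [26B, align 2] → 26
+2 pad (align 4)
@28: m0 [4B, align 4] → 32
@32: m7 [2B, align 2] → 34
+2 pad (align 4)
@36: m14 [4B, align 4] → 40
@40: m1 [8B, align 8] → 48
@48: m11 [4B, align 4] → 52
@52: m16 [1B, align 1] → 53
+3 pad (align 4)
@56: m5 [16B, align 4] → 72
within Meta: g at 4
56 + 4 = 60

60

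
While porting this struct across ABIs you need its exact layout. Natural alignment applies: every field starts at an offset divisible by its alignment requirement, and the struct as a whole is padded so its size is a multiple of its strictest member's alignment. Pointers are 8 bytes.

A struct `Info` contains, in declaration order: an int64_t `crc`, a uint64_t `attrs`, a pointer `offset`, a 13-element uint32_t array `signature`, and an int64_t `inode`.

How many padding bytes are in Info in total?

0..8  crc  (8B, 8-aligned)
8..16  attrs  (8B, 8-aligned)
16..24  offset  (8B, 8-aligned)
24..76  signature  (52B, 4-aligned)
76..80  -- padding (4B)
80..88  inode  (8B, 8-aligned)
sizeof = 88, alignof = 8
data bytes 84, size 88 → padding 4

4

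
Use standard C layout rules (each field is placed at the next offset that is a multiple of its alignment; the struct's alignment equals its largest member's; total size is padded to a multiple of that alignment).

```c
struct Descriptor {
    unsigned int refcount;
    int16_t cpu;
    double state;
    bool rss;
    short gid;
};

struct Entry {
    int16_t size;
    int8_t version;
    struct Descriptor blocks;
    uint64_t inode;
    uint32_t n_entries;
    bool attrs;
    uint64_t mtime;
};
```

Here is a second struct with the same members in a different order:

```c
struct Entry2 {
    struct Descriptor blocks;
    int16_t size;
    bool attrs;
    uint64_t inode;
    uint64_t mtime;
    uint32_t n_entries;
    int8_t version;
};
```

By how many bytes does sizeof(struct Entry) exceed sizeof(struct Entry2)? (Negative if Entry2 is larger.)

Descriptor: 0..4  refcount  (4B, 4-aligned); 4..6  cpu  (2B, 2-aligned); 6..8  -- padding (2B); 8..16  state  (8B, 8-aligned); 16..17  rss  (1B, 1-aligned); 17..18  -- padding (1B); 18..20  gid  (2B, 2-aligned); 20..24  -- tail padding (4B); sizeof = 24, alignof = 8
0..2  size  (2B, 2-aligned)
2..3  version  (1B, 1-aligned)
3..8  -- padding (5B)
8..32  blocks  (24B, 8-aligned)
32..40  inode  (8B, 8-aligned)
40..44  n_entries  (4B, 4-aligned)
44..45  attrs  (1B, 1-aligned)
45..48  -- padding (3B)
48..56  mtime  (8B, 8-aligned)
sizeof = 56, alignof = 8
— Entry2 —
0..24  blocks  (24B, 8-aligned)
24..26  size  (2B, 2-aligned)
26..27  attrs  (1B, 1-aligned)
27..32  -- padding (5B)
32..40  inode  (8B, 8-aligned)
40..48  mtime  (8B, 8-aligned)
48..52  n_entries  (4B, 4-aligned)
52..53  version  (1B, 1-aligned)
53..56  -- tail padding (3B)
sizeof = 56, alignof = 8
56 − 56 = 0

0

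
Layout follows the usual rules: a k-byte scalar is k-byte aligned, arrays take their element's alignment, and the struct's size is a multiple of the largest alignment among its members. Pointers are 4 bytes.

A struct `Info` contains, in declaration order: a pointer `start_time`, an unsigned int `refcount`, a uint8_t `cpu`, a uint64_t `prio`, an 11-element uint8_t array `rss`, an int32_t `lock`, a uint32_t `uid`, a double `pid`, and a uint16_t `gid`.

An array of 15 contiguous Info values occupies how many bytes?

start_time at 0 (size 4, align 4) → ends 4
refcount at 4 (size 4, align 4) → ends 8
cpu at 8 (size 1, align 1) → ends 9
pad 7 to align 8 for prio
prio at 16 (size 8, align 8) → ends 24
rss at 24 (size 11, align 1) → ends 35
pad 1 to align 4 for lock
lock at 36 (size 4, align 4) → ends 40
uid at 40 (size 4, align 4) → ends 44
pad 4 to align 8 for pid
pid at 48 (size 8, align 8) → ends 56
gid at 56 (size 2, align 2) → ends 58
tail pad 6 to reach multiple of 8
total 64 bytes, alignment 8
array of 15: 15 × 64 = 960

960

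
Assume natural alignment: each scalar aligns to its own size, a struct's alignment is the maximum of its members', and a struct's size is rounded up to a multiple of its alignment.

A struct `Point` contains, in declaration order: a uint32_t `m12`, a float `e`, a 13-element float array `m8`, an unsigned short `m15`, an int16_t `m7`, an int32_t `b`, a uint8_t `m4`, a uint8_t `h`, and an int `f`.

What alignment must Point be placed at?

4

member alignments: m12=4, e=4, m8=4, m15=2, m7=2, b=4, m4=1, h=1, f=4
max = 4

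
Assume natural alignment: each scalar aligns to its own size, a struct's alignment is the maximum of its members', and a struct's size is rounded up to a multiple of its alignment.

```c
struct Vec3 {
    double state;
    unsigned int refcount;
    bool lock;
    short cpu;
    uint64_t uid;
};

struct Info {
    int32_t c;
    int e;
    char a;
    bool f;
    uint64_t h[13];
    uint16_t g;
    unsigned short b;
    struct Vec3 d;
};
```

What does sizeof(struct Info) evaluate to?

Vec3: state at 0 (size 8, align 8) → ends 8; refcount at 8 (size 4, align 4) → ends 12; lock at 12 (size 1, align 1) → ends 13; pad 1 to align 2 for cpu; cpu at 14 (size 2, align 2) → ends 16; uid at 16 (size 8, align 8) → ends 24; total 24 bytes, alignment 8
c at 0 (size 4, align 4) → ends 4
e at 4 (size 4, align 4) → ends 8
a at 8 (size 1, align 1) → ends 9
f at 9 (size 1, align 1) → ends 10
pad 6 to align 8 for h
h at 16 (size 104, align 8) → ends 120
g at 120 (size 2, align 2) → ends 122
b at 122 (size 2, align 2) → ends 124
pad 4 to align 8 for d
d at 128 (size 24, align 8) → ends 152
total 152 bytes, alignment 8

152 bytes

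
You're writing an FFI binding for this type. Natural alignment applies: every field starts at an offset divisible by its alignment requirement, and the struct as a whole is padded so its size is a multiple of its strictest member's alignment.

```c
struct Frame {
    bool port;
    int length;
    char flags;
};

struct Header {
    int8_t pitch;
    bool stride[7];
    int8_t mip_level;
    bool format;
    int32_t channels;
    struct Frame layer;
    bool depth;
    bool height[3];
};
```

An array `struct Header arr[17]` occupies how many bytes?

Frame: 0..1  port  (1B, 1-aligned); 1..4  -- padding (3B); 4..8  length  (4B, 4-aligned); 8..9  flags  (1B, 1-aligned); 9..12  -- tail padding (3B); sizeof = 12, alignof = 4
0..1  pitch  (1B, 1-aligned)
1..8  stride  (7B, 1-aligned)
8..9  mip_level  (1B, 1-aligned)
9..10  format  (1B, 1-aligned)
10..12  -- padding (2B)
12..16  channels  (4B, 4-aligned)
16..28  layer  (12B, 4-aligned)
28..29  depth  (1B, 1-aligned)
29..32  height  (3B, 1-aligned)
sizeof = 32, alignof = 4
array of 17: 17 × 32 = 544

544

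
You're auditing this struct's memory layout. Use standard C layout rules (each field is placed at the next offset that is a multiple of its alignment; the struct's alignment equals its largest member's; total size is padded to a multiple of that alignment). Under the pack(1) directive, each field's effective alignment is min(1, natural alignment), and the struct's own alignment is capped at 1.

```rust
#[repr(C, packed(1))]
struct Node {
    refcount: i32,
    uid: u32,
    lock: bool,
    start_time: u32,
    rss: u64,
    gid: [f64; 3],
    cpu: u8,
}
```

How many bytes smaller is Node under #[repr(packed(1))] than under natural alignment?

natural layout:
  refcount at 0 (size 4, align 4) → ends 4
  uid at 4 (size 4, align 4) → ends 8
  lock at 8 (size 1, align 1) → ends 9
  pad 3 to align 4 for start_time
  start_time at 12 (size 4, align 4) → ends 16
  rss at 16 (size 8, align 8) → ends 24
  gid at 24 (size 24, align 8) → ends 48
  cpu at 48 (size 1, align 1) → ends 49
  tail pad 7 to reach multiple of 8
  total 56 bytes, alignment 8
packed(1) layout:
  refcount at 0 (size 4, align 1) → ends 4
  uid at 4 (size 4, align 1) → ends 8
  lock at 8 (size 1, align 1) → ends 9
  start_time at 9 (size 4, align 1) → ends 13
  rss at 13 (size 8, align 1) → ends 21
  gid at 21 (size 24, align 1) → ends 45
  cpu at 45 (size 1, align 1) → ends 46
  total 46 bytes, alignment 1
56 − 46 = 10

10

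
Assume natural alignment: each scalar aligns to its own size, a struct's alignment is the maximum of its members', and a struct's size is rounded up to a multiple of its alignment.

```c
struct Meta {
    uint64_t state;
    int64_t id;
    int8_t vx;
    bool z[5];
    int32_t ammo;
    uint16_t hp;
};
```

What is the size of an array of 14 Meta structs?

448

state at 0 (size 8, align 8) → ends 8
id at 8 (size 8, align 8) → ends 16
vx at 16 (size 1, align 1) → ends 17
z at 17 (size 5, align 1) → ends 22
pad 2 to align 4 for ammo
ammo at 24 (size 4, align 4) → ends 28
hp at 28 (size 2, align 2) → ends 30
tail pad 2 to reach multiple of 8
total 32 bytes, alignment 8
array of 14: 14 × 32 = 448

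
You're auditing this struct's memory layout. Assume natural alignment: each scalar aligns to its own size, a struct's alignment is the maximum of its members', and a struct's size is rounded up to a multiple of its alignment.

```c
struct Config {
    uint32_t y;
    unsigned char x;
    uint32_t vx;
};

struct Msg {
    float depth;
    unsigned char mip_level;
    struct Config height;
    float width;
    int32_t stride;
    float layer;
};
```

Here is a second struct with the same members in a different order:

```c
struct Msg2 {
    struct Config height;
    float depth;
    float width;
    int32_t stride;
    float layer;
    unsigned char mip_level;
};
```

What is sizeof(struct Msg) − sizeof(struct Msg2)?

Config: 0..4  y  (4B, 4-aligned); 4..5  x  (1B, 1-aligned); 5..8  -- padding (3B); 8..12  vx  (4B, 4-aligned); sizeof = 12, alignof = 4
0..4  depth  (4B, 4-aligned)
4..5  mip_level  (1B, 1-aligned)
5..8  -- padding (3B)
8..20  height  (12B, 4-aligned)
20..24  width  (4B, 4-aligned)
24..28  stride  (4B, 4-aligned)
28..32  layer  (4B, 4-aligned)
sizeof = 32, alignof = 4
— Msg2 —
0..12  height  (12B, 4-aligned)
12..16  depth  (4B, 4-aligned)
16..20  width  (4B, 4-aligned)
20..24  stride  (4B, 4-aligned)
24..28  layer  (4B, 4-aligned)
28..29  mip_level  (1B, 1-aligned)
29..32  -- tail padding (3B)
sizeof = 32, alignof = 4
32 − 32 = 0

0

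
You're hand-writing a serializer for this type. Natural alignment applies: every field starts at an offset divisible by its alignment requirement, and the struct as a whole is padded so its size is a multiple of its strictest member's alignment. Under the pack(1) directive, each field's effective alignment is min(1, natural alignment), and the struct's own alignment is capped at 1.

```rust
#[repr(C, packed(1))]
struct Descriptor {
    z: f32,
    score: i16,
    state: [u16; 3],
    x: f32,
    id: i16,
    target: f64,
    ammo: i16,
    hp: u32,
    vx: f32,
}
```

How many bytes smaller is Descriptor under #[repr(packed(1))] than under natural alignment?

12

natural layout:
  0..4  z  (4B, 4-aligned)
  4..6  score  (2B, 2-aligned)
  6..12  state  (6B, 2-aligned)
  12..16  x  (4B, 4-aligned)
  16..18  id  (2B, 2-aligned)
  18..24  -- padding (6B)
  24..32  target  (8B, 8-aligned)
  32..34  ammo  (2B, 2-aligned)
  34..36  -- padding (2B)
  36..40  hp  (4B, 4-aligned)
  40..44  vx  (4B, 4-aligned)
  44..48  -- tail padding (4B)
  sizeof = 48, alignof = 8
packed(1) layout:
  0..4  z  (4B, 1-aligned)
  4..6  score  (2B, 1-aligned)
  6..12  state  (6B, 1-aligned)
  12..16  x  (4B, 1-aligned)
  16..18  id  (2B, 1-aligned)
  18..26  target  (8B, 1-aligned)
  26..28  ammo  (2B, 1-aligned)
  28..32  hp  (4B, 1-aligned)
  32..36  vx  (4B, 1-aligned)
  sizeof = 36, alignof = 1
48 − 36 = 12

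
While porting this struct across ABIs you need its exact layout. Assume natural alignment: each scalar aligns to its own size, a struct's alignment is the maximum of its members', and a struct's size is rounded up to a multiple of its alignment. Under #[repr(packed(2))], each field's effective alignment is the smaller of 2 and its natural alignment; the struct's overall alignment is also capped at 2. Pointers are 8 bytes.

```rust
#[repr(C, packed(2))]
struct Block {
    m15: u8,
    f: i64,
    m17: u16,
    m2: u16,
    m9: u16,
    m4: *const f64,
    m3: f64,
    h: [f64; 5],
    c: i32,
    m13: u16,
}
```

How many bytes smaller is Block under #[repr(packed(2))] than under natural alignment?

10

natural layout:
  m15 at 0 (size 1, align 1) → ends 1
  pad 7 to align 8 for f
  f at 8 (size 8, align 8) → ends 16
  m17 at 16 (size 2, align 2) → ends 18
  m2 at 18 (size 2, align 2) → ends 20
  m9 at 20 (size 2, align 2) → ends 22
  pad 2 to align 8 for m4
  m4 at 24 (size 8, align 8) → ends 32
  m3 at 32 (size 8, align 8) → ends 40
  h at 40 (size 40, align 8) → ends 80
  c at 80 (size 4, align 4) → ends 84
  m13 at 84 (size 2, align 2) → ends 86
  tail pad 2 to reach multiple of 8
  total 88 bytes, alignment 8
packed(2) layout:
  m15 at 0 (size 1, align 1) → ends 1
  pad 1 to align 2 for f
  f at 2 (size 8, align 2) → ends 10
  m17 at 10 (size 2, align 2) → ends 12
  m2 at 12 (size 2, align 2) → ends 14
  m9 at 14 (size 2, align 2) → ends 16
  m4 at 16 (size 8, align 2) → ends 24
  m3 at 24 (size 8, align 2) → ends 32
  h at 32 (size 40, align 2) → ends 72
  c at 72 (size 4, align 2) → ends 76
  m13 at 76 (size 2, align 2) → ends 78
  total 78 bytes, alignment 2
88 − 78 = 10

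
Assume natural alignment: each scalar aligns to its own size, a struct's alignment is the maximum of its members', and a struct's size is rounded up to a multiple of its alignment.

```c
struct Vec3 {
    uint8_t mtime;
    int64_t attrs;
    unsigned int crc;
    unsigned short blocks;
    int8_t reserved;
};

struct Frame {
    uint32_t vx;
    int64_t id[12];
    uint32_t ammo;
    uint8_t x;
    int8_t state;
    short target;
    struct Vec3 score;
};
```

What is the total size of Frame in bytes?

Vec3: 0..1  mtime  (1B, 1-aligned); 1..8  -- padding (7B); 8..16  attrs  (8B, 8-aligned); 16..20  crc  (4B, 4-aligned); 20..22  blocks  (2B, 2-aligned); 22..23  reserved  (1B, 1-aligned); 23..24  -- tail padding (1B); sizeof = 24, alignof = 8
0..4  vx  (4B, 4-aligned)
4..8  -- padding (4B)
8..104  id  (96B, 8-aligned)
104..108  ammo  (4B, 4-aligned)
108..109  x  (1B, 1-aligned)
109..110  state  (1B, 1-aligned)
110..112  target  (2B, 2-aligned)
112..136  score  (24B, 8-aligned)
sizeof = 136, alignof = 8

136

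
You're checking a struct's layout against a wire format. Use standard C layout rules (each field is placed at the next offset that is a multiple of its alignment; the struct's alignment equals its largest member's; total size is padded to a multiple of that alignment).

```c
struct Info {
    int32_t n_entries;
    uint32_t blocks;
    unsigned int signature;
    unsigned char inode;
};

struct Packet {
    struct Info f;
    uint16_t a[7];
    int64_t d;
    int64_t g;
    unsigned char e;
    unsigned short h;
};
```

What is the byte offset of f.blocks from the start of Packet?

4

Info: 0..4  n_entries  (4B, 4-aligned); 4..8  blocks  (4B, 4-aligned); 8..12  signature  (4B, 4-aligned); 12..13  inode  (1B, 1-aligned); 13..16  -- tail padding (3B); sizeof = 16, alignof = 4
0..16  f  (16B, 4-aligned)
within Info: blocks at 4
0 + 4 = 4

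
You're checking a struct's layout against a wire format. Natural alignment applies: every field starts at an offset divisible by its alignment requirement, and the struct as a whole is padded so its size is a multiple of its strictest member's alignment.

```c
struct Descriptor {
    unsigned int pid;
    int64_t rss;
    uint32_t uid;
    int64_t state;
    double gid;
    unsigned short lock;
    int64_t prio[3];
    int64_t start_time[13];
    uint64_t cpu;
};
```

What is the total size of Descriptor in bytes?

184 bytes

0..4  pid  (4B, 4-aligned)
4..8  -- padding (4B)
8..16  rss  (8B, 8-aligned)
16..20  uid  (4B, 4-aligned)
20..24  -- padding (4B)
24..32  state  (8B, 8-aligned)
32..40  gid  (8B, 8-aligned)
40..42  lock  (2B, 2-aligned)
42..48  -- padding (6B)
48..72  prio  (24B, 8-aligned)
72..176  start_time  (104B, 8-aligned)
176..184  cpu  (8B, 8-aligned)
sizeof = 184, alignof = 8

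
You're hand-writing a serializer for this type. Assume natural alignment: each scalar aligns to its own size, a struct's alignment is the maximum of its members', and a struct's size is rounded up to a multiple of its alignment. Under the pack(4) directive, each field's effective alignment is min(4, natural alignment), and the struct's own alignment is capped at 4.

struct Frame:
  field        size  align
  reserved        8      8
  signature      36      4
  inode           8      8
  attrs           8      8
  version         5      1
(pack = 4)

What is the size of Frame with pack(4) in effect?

68

reserved at 0 (size 8, align 4) → ends 8
signature at 8 (size 36, align 4) → ends 44
inode at 44 (size 8, align 4) → ends 52
attrs at 52 (size 8, align 4) → ends 60
version at 60 (size 5, align 1) → ends 65
tail pad 3 to reach multiple of 4
total 68 bytes, alignment 4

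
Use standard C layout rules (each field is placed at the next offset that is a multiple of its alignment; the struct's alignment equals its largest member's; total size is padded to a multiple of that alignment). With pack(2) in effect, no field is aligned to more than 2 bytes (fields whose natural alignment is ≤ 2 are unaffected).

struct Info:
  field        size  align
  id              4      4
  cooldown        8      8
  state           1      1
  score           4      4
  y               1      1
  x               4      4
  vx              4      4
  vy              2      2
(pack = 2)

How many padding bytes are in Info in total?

2

@0: id [4B, align 2] → 4
@4: cooldown [8B, align 2] → 12
@12: state [1B, align 1] → 13
+1 pad (align 2)
@14: score [4B, align 2] → 18
@18: y [1B, align 1] → 19
+1 pad (align 2)
@20: x [4B, align 2] → 24
@24: vx [4B, align 2] → 28
@28: vy [2B, align 2] → 30
size 30, align 2
data bytes 28, size 30 → padding 2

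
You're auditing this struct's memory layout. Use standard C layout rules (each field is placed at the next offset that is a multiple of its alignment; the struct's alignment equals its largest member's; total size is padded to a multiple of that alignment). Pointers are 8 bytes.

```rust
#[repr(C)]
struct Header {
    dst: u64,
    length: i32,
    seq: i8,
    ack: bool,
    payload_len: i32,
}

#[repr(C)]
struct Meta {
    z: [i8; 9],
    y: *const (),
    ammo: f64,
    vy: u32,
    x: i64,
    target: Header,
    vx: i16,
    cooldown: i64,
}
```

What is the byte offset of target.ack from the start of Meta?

61

Header: dst at 0 (size 8, align 8) → ends 8; length at 8 (size 4, align 4) → ends 12; seq at 12 (size 1, align 1) → ends 13; ack at 13 (size 1, align 1) → ends 14; pad 2 to align 4 for payload_len; payload_len at 16 (size 4, align 4) → ends 20; tail pad 4 to reach multiple of 8; total 24 bytes, alignment 8
z at 0 (size 9, align 1) → ends 9
pad 7 to align 8 for y
y at 16 (size 8, align 8) → ends 24
ammo at 24 (size 8, align 8) → ends 32
vy at 32 (size 4, align 4) → ends 36
pad 4 to align 8 for x
x at 40 (size 8, align 8) → ends 48
target at 48 (size 24, align 8) → ends 72
within Header: ack at 13
48 + 13 = 61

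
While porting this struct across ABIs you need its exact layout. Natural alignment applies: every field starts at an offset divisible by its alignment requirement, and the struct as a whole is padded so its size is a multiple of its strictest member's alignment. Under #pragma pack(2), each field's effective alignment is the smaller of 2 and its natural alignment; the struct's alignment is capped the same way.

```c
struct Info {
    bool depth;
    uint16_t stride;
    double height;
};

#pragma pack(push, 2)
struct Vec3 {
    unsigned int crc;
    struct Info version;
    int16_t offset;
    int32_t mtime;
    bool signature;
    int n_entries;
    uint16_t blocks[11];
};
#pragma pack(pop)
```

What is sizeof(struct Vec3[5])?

270

Info: 0..1  depth  (1B, 1-aligned); 1..2  -- padding (1B); 2..4  stride  (2B, 2-aligned); 4..8  -- padding (4B); 8..16  height  (8B, 8-aligned); sizeof = 16, alignof = 8
0..4  crc  (4B, 2-aligned)
4..20  version  (16B, 2-aligned)
20..22  offset  (2B, 2-aligned)
22..26  mtime  (4B, 2-aligned)
26..27  signature  (1B, 1-aligned)
27..28  -- padding (1B)
28..32  n_entries  (4B, 2-aligned)
32..54  blocks  (22B, 2-aligned)
sizeof = 54, alignof = 2
array of 5: 5 × 54 = 270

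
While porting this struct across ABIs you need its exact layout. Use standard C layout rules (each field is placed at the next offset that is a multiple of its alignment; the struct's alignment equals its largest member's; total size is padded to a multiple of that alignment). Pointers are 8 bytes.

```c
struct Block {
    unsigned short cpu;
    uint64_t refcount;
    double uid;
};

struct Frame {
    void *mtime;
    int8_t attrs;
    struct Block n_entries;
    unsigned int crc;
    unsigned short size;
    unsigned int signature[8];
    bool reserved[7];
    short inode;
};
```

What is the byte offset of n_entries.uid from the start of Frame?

32

Block: @0: cpu [2B, align 2] → 2; +6 pad (align 8); @8: refcount [8B, align 8] → 16; @16: uid [8B, align 8] → 24; size 24, align 8
@0: mtime [8B, align 8] → 8
@8: attrs [1B, align 1] → 9
+7 pad (align 8)
@16: n_entries [24B, align 8] → 40
within Block: uid at 16
16 + 16 = 32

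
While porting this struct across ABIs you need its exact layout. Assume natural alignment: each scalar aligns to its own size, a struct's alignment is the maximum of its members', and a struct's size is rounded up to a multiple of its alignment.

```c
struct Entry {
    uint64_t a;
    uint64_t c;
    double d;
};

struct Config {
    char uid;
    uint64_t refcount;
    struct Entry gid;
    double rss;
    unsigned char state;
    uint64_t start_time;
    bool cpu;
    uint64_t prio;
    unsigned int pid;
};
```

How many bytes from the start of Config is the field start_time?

56

Entry: a at 0 (size 8, align 8) → ends 8; c at 8 (size 8, align 8) → ends 16; d at 16 (size 8, align 8) → ends 24; total 24 bytes, alignment 8
uid at 0 (size 1, align 1) → ends 1
pad 7 to align 8 for refcount
refcount at 8 (size 8, align 8) → ends 16
gid at 16 (size 24, align 8) → ends 40
rss at 40 (size 8, align 8) → ends 48
state at 48 (size 1, align 1) → ends 49
pad 7 to align 8 for start_time
start_time at 56 (size 8, align 8) → ends 64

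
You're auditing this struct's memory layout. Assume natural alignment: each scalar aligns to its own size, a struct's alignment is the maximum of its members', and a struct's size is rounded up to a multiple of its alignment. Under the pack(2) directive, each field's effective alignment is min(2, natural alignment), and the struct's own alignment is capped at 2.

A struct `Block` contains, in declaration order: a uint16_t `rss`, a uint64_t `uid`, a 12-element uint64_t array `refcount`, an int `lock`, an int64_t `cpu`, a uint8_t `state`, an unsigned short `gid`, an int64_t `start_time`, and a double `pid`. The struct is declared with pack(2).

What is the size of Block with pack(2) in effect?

138

rss at 0 (size 2, align 2) → ends 2
uid at 2 (size 8, align 2) → ends 10
refcount at 10 (size 96, align 2) → ends 106
lock at 106 (size 4, align 2) → ends 110
cpu at 110 (size 8, align 2) → ends 118
state at 118 (size 1, align 1) → ends 119
pad 1 to align 2 for gid
gid at 120 (size 2, align 2) → ends 122
start_time at 122 (size 8, align 2) → ends 130
pid at 130 (size 8, align 2) → ends 138
total 138 bytes, alignment 2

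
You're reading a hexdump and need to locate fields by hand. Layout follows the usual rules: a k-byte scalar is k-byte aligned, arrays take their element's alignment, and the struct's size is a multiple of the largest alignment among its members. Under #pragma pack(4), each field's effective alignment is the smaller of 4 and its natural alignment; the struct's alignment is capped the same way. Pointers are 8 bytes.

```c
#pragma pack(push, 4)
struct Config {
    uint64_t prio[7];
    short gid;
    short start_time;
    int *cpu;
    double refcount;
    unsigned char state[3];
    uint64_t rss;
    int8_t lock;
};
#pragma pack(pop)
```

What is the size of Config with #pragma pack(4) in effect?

prio at 0 (size 56, align 4) → ends 56
gid at 56 (size 2, align 2) → ends 58
start_time at 58 (size 2, align 2) → ends 60
cpu at 60 (size 8, align 4) → ends 68
refcount at 68 (size 8, align 4) → ends 76
state at 76 (size 3, align 1) → ends 79
pad 1 to align 4 for rss
rss at 80 (size 8, align 4) → ends 88
lock at 88 (size 1, align 1) → ends 89
tail pad 3 to reach multiple of 4
total 92 bytes, alignment 4

92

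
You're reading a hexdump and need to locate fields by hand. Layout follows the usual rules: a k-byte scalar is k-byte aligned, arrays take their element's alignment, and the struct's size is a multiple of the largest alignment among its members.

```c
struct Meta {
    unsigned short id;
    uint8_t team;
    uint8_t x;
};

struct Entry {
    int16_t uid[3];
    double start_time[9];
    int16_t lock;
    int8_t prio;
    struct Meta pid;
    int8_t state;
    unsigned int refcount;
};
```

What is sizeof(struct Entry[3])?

288

Meta: @0: id [2B, align 2] → 2; @2: team [1B, align 1] → 3; @3: x [1B, align 1] → 4; size 4, align 2
@0: uid [6B, align 2] → 6
+2 pad (align 8)
@8: start_time [72B, align 8] → 80
@80: lock [2B, align 2] → 82
@82: prio [1B, align 1] → 83
+1 pad (align 2)
@84: pid [4B, align 2] → 88
@88: state [1B, align 1] → 89
+3 pad (align 4)
@92: refcount [4B, align 4] → 96
size 96, align 8
array of 3: 3 × 96 = 288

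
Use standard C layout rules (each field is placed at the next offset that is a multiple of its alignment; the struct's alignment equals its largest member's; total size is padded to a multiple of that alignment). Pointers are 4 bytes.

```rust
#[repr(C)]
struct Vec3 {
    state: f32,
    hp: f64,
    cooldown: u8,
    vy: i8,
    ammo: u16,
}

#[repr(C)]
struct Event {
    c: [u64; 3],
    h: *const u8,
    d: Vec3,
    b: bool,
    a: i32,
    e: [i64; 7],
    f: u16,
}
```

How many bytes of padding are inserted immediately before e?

Vec3: @0: state [4B, align 4] → 4; +4 pad (align 8); @8: hp [8B, align 8] → 16; @16: cooldown [1B, align 1] → 17; @17: vy [1B, align 1] → 18; @18: ammo [2B, align 2] → 20; +4 tail pad (align 8); size 24, align 8
@0: c [24B, align 8] → 24
@24: h [4B, align 4] → 28
+4 pad (align 8)
@32: d [24B, align 8] → 56
@56: b [1B, align 1] → 57
+3 pad (align 4)
@60: a [4B, align 4] → 64
@64: e [56B, align 8] → 120

0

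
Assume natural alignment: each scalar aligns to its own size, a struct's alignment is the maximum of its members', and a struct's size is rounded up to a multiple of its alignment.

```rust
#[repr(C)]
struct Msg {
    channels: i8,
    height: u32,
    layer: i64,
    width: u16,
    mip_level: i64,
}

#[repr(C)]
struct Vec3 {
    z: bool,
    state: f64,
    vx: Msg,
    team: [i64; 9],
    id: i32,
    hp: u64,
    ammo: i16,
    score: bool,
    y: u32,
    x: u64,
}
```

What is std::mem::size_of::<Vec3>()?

Msg: 0..1  channels  (1B, 1-aligned); 1..4  -- padding (3B); 4..8  height  (4B, 4-aligned); 8..16  layer  (8B, 8-aligned); 16..18  width  (2B, 2-aligned); 18..24  -- padding (6B); 24..32  mip_level  (8B, 8-aligned); sizeof = 32, alignof = 8
0..1  z  (1B, 1-aligned)
1..8  -- padding (7B)
8..16  state  (8B, 8-aligned)
16..48  vx  (32B, 8-aligned)
48..120  team  (72B, 8-aligned)
120..124  id  (4B, 4-aligned)
124..128  -- padding (4B)
128..136  hp  (8B, 8-aligned)
136..138  ammo  (2B, 2-aligned)
138..139  score  (1B, 1-aligned)
139..140  -- padding (1B)
140..144  y  (4B, 4-aligned)
144..152  x  (8B, 8-aligned)
sizeof = 152, alignof = 8

152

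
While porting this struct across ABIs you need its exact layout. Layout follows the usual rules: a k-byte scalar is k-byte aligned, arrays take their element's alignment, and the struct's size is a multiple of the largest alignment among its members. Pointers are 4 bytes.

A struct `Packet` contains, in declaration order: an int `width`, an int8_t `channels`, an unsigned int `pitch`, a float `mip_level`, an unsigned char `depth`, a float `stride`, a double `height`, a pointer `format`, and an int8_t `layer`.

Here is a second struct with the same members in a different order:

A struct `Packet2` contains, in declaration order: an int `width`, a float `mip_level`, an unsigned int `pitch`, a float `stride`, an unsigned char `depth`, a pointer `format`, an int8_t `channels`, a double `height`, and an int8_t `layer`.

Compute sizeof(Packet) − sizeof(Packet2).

@0: width [4B, align 4] → 4
@4: channels [1B, align 1] → 5
+3 pad (align 4)
@8: pitch [4B, align 4] → 12
@12: mip_level [4B, align 4] → 16
@16: depth [1B, align 1] → 17
+3 pad (align 4)
@20: stride [4B, align 4] → 24
@24: height [8B, align 8] → 32
@32: format [4B, align 4] → 36
@36: layer [1B, align 1] → 37
+3 tail pad (align 8)
size 40, align 8
— Packet2 —
@0: width [4B, align 4] → 4
@4: mip_level [4B, align 4] → 8
@8: pitch [4B, align 4] → 12
@12: stride [4B, align 4] → 16
@16: depth [1B, align 1] → 17
+3 pad (align 4)
@20: format [4B, align 4] → 24
@24: channels [1B, align 1] → 25
+7 pad (align 8)
@32: height [8B, align 8] → 40
@40: layer [1B, align 1] → 41
+7 tail pad (align 8)
size 48, align 8
40 − 48 = -8

-8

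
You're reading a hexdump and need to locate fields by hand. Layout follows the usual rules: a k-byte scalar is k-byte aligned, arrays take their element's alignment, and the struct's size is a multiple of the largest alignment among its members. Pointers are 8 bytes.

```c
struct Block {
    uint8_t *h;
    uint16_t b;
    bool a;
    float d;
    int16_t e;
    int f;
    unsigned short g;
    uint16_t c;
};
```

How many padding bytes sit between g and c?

0

0..8  h  (8B, 8-aligned)
8..10  b  (2B, 2-aligned)
10..11  a  (1B, 1-aligned)
11..12  -- padding (1B)
12..16  d  (4B, 4-aligned)
16..18  e  (2B, 2-aligned)
18..20  -- padding (2B)
20..24  f  (4B, 4-aligned)
24..26  g  (2B, 2-aligned)
26..28  c  (2B, 2-aligned)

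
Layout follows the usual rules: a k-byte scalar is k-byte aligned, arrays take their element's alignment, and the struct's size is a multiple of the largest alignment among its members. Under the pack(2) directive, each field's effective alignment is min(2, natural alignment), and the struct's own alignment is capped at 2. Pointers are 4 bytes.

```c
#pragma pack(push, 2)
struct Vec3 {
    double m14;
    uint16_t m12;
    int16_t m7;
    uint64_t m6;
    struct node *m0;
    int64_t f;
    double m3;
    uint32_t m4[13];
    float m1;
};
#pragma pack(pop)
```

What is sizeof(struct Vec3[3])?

288

@0: m14 [8B, align 2] → 8
@8: m12 [2B, align 2] → 10
@10: m7 [2B, align 2] → 12
@12: m6 [8B, align 2] → 20
@20: m0 [4B, align 2] → 24
@24: f [8B, align 2] → 32
@32: m3 [8B, align 2] → 40
@40: m4 [52B, align 2] → 92
@92: m1 [4B, align 2] → 96
size 96, align 2
array of 3: 3 × 96 = 288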